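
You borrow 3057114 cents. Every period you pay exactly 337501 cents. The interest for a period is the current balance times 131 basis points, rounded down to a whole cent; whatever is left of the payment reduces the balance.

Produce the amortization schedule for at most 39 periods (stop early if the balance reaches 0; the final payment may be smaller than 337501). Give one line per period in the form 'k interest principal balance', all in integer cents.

1 40048 297453 2759661
2 36151 301350 2458311
3 32203 305298 2153013
4 28204 309297 1843716
5 24152 313349 1530367
6 20047 317454 1212913
7 15889 321612 891301
8 11676 325825 565476
9 7407 330094 235382
10 3083 235382 0

1. interest=⌊3057114·131/10000⌋=40048; principal=337501-40048=297453; balance=3057114-297453=2759661
2. interest=⌊2759661·131/10000⌋=36151; principal=337501-36151=301350; balance=2759661-301350=2458311
3. interest=⌊2458311·131/10000⌋=32203; principal=337501-32203=305298; balance=2458311-305298=2153013
4. interest=⌊2153013·131/10000⌋=28204; principal=337501-28204=309297; balance=2153013-309297=1843716
5. interest=⌊1843716·131/10000⌋=24152; principal=337501-24152=313349; balance=1843716-313349=1530367
6. interest=⌊1530367·131/10000⌋=20047; principal=337501-20047=317454; balance=1530367-317454=1212913
7. interest=⌊1212913·131/10000⌋=15889; principal=337501-15889=321612; balance=1212913-321612=891301
8. interest=⌊891301·131/10000⌋=11676; principal=337501-11676=325825; balance=891301-325825=565476
9. interest=⌊565476·131/10000⌋=7407; principal=337501-7407=330094; balance=565476-330094=235382
10. interest=⌊235382·131/10000⌋=3083; principal=min(337501-3083,235382)=235382; balance=235382-235382=0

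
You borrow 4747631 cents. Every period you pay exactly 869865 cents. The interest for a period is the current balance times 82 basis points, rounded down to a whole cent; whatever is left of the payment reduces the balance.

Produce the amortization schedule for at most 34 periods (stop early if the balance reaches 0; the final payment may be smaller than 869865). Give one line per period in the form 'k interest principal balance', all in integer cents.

1 38930 830935 3916696
2 32116 837749 3078947
3 25247 844618 2234329
4 18321 851544 1382785
5 11338 858527 524258
6 4298 524258 0

1. interest=⌊4747631·82/10000⌋=38930; principal=869865-38930=830935; balance=4747631-830935=3916696
2. interest=⌊3916696·82/10000⌋=32116; principal=869865-32116=837749; balance=3916696-837749=3078947
3. interest=⌊3078947·82/10000⌋=25247; principal=869865-25247=844618; balance=3078947-844618=2234329
4. interest=⌊2234329·82/10000⌋=18321; principal=869865-18321=851544; balance=2234329-851544=1382785
5. interest=⌊1382785·82/10000⌋=11338; principal=869865-11338=858527; balance=1382785-858527=524258
6. interest=⌊524258·82/10000⌋=4298; principal=min(869865-4298,524258)=524258; balance=524258-524258=0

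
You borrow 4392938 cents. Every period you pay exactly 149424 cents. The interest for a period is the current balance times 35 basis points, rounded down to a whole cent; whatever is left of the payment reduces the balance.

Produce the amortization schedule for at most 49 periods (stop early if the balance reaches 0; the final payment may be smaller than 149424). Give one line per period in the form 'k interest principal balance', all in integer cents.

1. interest=⌊4392938·35/10000⌋=15375; principal=149424-15375=134049; balance=4392938-134049=4258889
2. interest=⌊4258889·35/10000⌋=14906; principal=149424-14906=134518; balance=4258889-134518=4124371
3. interest=⌊4124371·35/10000⌋=14435; principal=149424-14435=134989; balance=4124371-134989=3989382
4. interest=⌊3989382·35/10000⌋=13962; principal=149424-13962=135462; balance=3989382-135462=3853920
5. interest=⌊3853920·35/10000⌋=13488; principal=149424-13488=135936; balance=3853920-135936=3717984
6. interest=⌊3717984·35/10000⌋=13012; principal=149424-13012=136412; balance=3717984-136412=3581572
7. interest=⌊3581572·35/10000⌋=12535; principal=149424-12535=136889; balance=3581572-136889=3444683
8. interest=⌊3444683·35/10000⌋=12056; principal=149424-12056=137368; balance=3444683-137368=3307315
9. interest=⌊3307315·35/10000⌋=11575; principal=149424-11575=137849; balance=3307315-137849=3169466
10. interest=⌊3169466·35/10000⌋=11093; principal=149424-11093=138331; balance=3169466-138331=3031135
11. interest=⌊3031135·35/10000⌋=10608; principal=149424-10608=138816; balance=3031135-138816=2892319
12. interest=⌊2892319·35/10000⌋=10123; principal=149424-10123=139301; balance=2892319-139301=2753018
13. interest=⌊2753018·35/10000⌋=9635; principal=149424-9635=139789; balance=2753018-139789=2613229
14. interest=⌊2613229·35/10000⌋=9146; principal=149424-9146=140278; balance=2613229-140278=2472951
15. interest=⌊2472951·35/10000⌋=8655; principal=149424-8655=140769; balance=2472951-140769=2332182
16. interest=⌊2332182·35/10000⌋=8162; principal=149424-8162=141262; balance=2332182-141262=2190920
17. interest=⌊2190920·35/10000⌋=7668; principal=149424-7668=141756; balance=2190920-141756=2049164
18. interest=⌊2049164·35/10000⌋=7172; principal=149424-7172=142252; balance=2049164-142252=1906912
19. interest=⌊1906912·35/10000⌋=6674; principal=149424-6674=142750; balance=1906912-142750=1764162
20. interest=⌊1764162·35/10000⌋=6174; principal=149424-6174=143250; balance=1764162-143250=1620912
21. interest=⌊1620912·35/10000⌋=5673; principal=149424-5673=143751; balance=1620912-143751=1477161
22. interest=⌊1477161·35/10000⌋=5170; principal=149424-5170=144254; balance=1477161-144254=1332907
23. interest=⌊1332907·35/10000⌋=4665; principal=149424-4665=144759; balance=1332907-144759=1188148
24. interest=⌊1188148·35/10000⌋=4158; principal=149424-4158=145266; balance=1188148-145266=1042882
25. interest=⌊1042882·35/10000⌋=3650; principal=149424-3650=145774; balance=1042882-145774=897108
26. interest=⌊897108·35/10000⌋=3139; principal=149424-3139=146285; balance=897108-146285=750823
27. interest=⌊750823·35/10000⌋=2627; principal=149424-2627=146797; balance=750823-146797=604026
28. interest=⌊604026·35/10000⌋=2114; principal=149424-2114=147310; balance=604026-147310=456716
29. interest=⌊456716·35/10000⌋=1598; principal=149424-1598=147826; balance=456716-147826=308890
30. interest=⌊308890·35/10000⌋=1081; principal=149424-1081=148343; balance=308890-148343=160547
31. interest=⌊160547·35/10000⌋=561; principal=149424-561=148863; balance=160547-148863=11684
32. interest=⌊11684·35/10000⌋=40; principal=min(149424-40,11684)=11684; balance=11684-11684=0

1 15375 134049 4258889
2 14906 134518 4124371
3 14435 134989 3989382
4 13962 135462 3853920
5 13488 135936 3717984
6 13012 136412 3581572
7 12535 136889 3444683
8 12056 137368 3307315
9 11575 137849 3169466
10 11093 138331 3031135
11 10608 138816 2892319
12 10123 139301 2753018
13 9635 139789 2613229
14 9146 140278 2472951
15 8655 140769 2332182
16 8162 141262 2190920
17 7668 141756 2049164
18 7172 142252 1906912
19 6674 142750 1764162
20 6174 143250 1620912
21 5673 143751 1477161
22 5170 144254 1332907
23 4665 144759 1188148
24 4158 145266 1042882
25 3650 145774 897108
26 3139 146285 750823
27 2627 146797 604026
28 2114 147310 456716
29 1598 147826 308890
30 1081 148343 160547
31 561 148863 11684
32 40 11684 0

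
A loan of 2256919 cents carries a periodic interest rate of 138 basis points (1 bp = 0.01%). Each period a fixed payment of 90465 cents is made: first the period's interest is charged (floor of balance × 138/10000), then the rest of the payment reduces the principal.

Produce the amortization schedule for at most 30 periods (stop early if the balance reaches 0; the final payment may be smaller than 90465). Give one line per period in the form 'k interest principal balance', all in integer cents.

1. interest=⌊2256919·138/10000⌋=31145; principal=90465-31145=59320; balance=2256919-59320=2197599
2. interest=⌊2197599·138/10000⌋=30326; principal=90465-30326=60139; balance=2197599-60139=2137460
3. interest=⌊2137460·138/10000⌋=29496; principal=90465-29496=60969; balance=2137460-60969=2076491
4. interest=⌊2076491·138/10000⌋=28655; principal=90465-28655=61810; balance=2076491-61810=2014681
5. interest=⌊2014681·138/10000⌋=27802; principal=90465-27802=62663; balance=2014681-62663=1952018
6. interest=⌊1952018·138/10000⌋=26937; principal=90465-26937=63528; balance=1952018-63528=1888490
7. interest=⌊1888490·138/10000⌋=26061; principal=90465-26061=64404; balance=1888490-64404=1824086
8. interest=⌊1824086·138/10000⌋=25172; principal=90465-25172=65293; balance=1824086-65293=1758793
9. interest=⌊1758793·138/10000⌋=24271; principal=90465-24271=66194; balance=1758793-66194=1692599
10. interest=⌊1692599·138/10000⌋=23357; principal=90465-23357=67108; balance=1692599-67108=1625491
11. interest=⌊1625491·138/10000⌋=22431; principal=90465-22431=68034; balance=1625491-68034=1557457
12. interest=⌊1557457·138/10000⌋=21492; principal=90465-21492=68973; balance=1557457-68973=1488484
13. interest=⌊1488484·138/10000⌋=20541; principal=90465-20541=69924; balance=1488484-69924=1418560
14. interest=⌊1418560·138/10000⌋=19576; principal=90465-19576=70889; balance=1418560-70889=1347671
15. interest=⌊1347671·138/10000⌋=18597; principal=90465-18597=71868; balance=1347671-71868=1275803
16. interest=⌊1275803·138/10000⌋=17606; principal=90465-17606=72859; balance=1275803-72859=1202944
17. interest=⌊1202944·138/10000⌋=16600; principal=90465-16600=73865; balance=1202944-73865=1129079
18. interest=⌊1129079·138/10000⌋=15581; principal=90465-15581=74884; balance=1129079-74884=1054195
19. interest=⌊1054195·138/10000⌋=14547; principal=90465-14547=75918; balance=1054195-75918=978277
20. interest=⌊978277·138/10000⌋=13500; principal=90465-13500=76965; balance=978277-76965=901312
21. interest=⌊901312·138/10000⌋=12438; principal=90465-12438=78027; balance=901312-78027=823285
22. interest=⌊823285·138/10000⌋=11361; principal=90465-11361=79104; balance=823285-79104=744181
23. interest=⌊744181·138/10000⌋=10269; principal=90465-10269=80196; balance=744181-80196=663985
24. interest=⌊663985·138/10000⌋=9162; principal=90465-9162=81303; balance=663985-81303=582682
25. interest=⌊582682·138/10000⌋=8041; principal=90465-8041=82424; balance=582682-82424=500258
26. interest=⌊500258·138/10000⌋=6903; principal=90465-6903=83562; balance=500258-83562=416696
27. interest=⌊416696·138/10000⌋=5750; principal=90465-5750=84715; balance=416696-84715=331981
28. interest=⌊331981·138/10000⌋=4581; principal=90465-4581=85884; balance=331981-85884=246097
29. interest=⌊246097·138/10000⌋=3396; principal=90465-3396=87069; balance=246097-87069=159028
30. interest=⌊159028·138/10000⌋=2194; principal=90465-2194=88271; balance=159028-88271=70757

1 31145 59320 2197599
2 30326 60139 2137460
3 29496 60969 2076491
4 28655 61810 2014681
5 27802 62663 1952018
6 26937 63528 1888490
7 26061 64404 1824086
8 25172 65293 1758793
9 24271 66194 1692599
10 23357 67108 1625491
11 22431 68034 1557457
12 21492 68973 1488484
13 20541 69924 1418560
14 19576 70889 1347671
15 18597 71868 1275803
16 17606 72859 1202944
17 16600 73865 1129079
18 15581 74884 1054195
19 14547 75918 978277
20 13500 76965 901312
21 12438 78027 823285
22 11361 79104 744181
23 10269 80196 663985
24 9162 81303 582682
25 8041 82424 500258
26 6903 83562 416696
27 5750 84715 331981
28 4581 85884 246097
29 3396 87069 159028
30 2194 88271 70757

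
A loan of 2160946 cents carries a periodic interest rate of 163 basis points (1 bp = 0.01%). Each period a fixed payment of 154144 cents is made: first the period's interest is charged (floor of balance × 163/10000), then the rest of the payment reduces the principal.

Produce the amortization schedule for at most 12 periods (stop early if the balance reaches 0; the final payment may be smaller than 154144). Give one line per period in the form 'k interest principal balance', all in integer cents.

1 35223 118921 2042025
2 33285 120859 1921166
3 31315 122829 1798337
4 29312 124832 1673505
5 27278 126866 1546639
6 25210 128934 1417705
7 23108 131036 1286669
8 20972 133172 1153497
9 18802 135342 1018155
10 16595 137549 880606
11 14353 139791 740815
12 12075 142069 598746

1. interest=⌊2160946·163/10000⌋=35223; principal=154144-35223=118921; balance=2160946-118921=2042025
2. interest=⌊2042025·163/10000⌋=33285; principal=154144-33285=120859; balance=2042025-120859=1921166
3. interest=⌊1921166·163/10000⌋=31315; principal=154144-31315=122829; balance=1921166-122829=1798337
4. interest=⌊1798337·163/10000⌋=29312; principal=154144-29312=124832; balance=1798337-124832=1673505
5. interest=⌊1673505·163/10000⌋=27278; principal=154144-27278=126866; balance=1673505-126866=1546639
6. interest=⌊1546639·163/10000⌋=25210; principal=154144-25210=128934; balance=1546639-128934=1417705
7. interest=⌊1417705·163/10000⌋=23108; principal=154144-23108=131036; balance=1417705-131036=1286669
8. interest=⌊1286669·163/10000⌋=20972; principal=154144-20972=133172; balance=1286669-133172=1153497
9. interest=⌊1153497·163/10000⌋=18802; principal=154144-18802=135342; balance=1153497-135342=1018155
10. interest=⌊1018155·163/10000⌋=16595; principal=154144-16595=137549; balance=1018155-137549=880606
11. interest=⌊880606·163/10000⌋=14353; principal=154144-14353=139791; balance=880606-139791=740815
12. interest=⌊740815·163/10000⌋=12075; principal=154144-12075=142069; balance=740815-142069=598746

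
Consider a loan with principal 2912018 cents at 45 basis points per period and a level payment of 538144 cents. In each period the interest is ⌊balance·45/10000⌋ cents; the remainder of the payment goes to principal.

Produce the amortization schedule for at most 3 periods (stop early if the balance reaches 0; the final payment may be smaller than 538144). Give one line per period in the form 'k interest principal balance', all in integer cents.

1. interest=⌊2912018·45/10000⌋=13104; principal=538144-13104=525040; balance=2912018-525040=2386978
2. interest=⌊2386978·45/10000⌋=10741; principal=538144-10741=527403; balance=2386978-527403=1859575
3. interest=⌊1859575·45/10000⌋=8368; principal=538144-8368=529776; balance=1859575-529776=1329799

1 13104 525040 2386978
2 10741 527403 1859575
3 8368 529776 1329799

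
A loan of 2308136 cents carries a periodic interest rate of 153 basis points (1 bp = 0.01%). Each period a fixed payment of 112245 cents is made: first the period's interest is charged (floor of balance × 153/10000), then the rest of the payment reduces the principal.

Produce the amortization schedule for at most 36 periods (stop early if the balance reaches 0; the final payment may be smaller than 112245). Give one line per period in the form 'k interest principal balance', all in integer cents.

1. interest=⌊2308136·153/10000⌋=35314; principal=112245-35314=76931; balance=2308136-76931=2231205
2. interest=⌊2231205·153/10000⌋=34137; principal=112245-34137=78108; balance=2231205-78108=2153097
3. interest=⌊2153097·153/10000⌋=32942; principal=112245-32942=79303; balance=2153097-79303=2073794
4. interest=⌊2073794·153/10000⌋=31729; principal=112245-31729=80516; balance=2073794-80516=1993278
5. interest=⌊1993278·153/10000⌋=30497; principal=112245-30497=81748; balance=1993278-81748=1911530
6. interest=⌊1911530·153/10000⌋=29246; principal=112245-29246=82999; balance=1911530-82999=1828531
7. interest=⌊1828531·153/10000⌋=27976; principal=112245-27976=84269; balance=1828531-84269=1744262
8. interest=⌊1744262·153/10000⌋=26687; principal=112245-26687=85558; balance=1744262-85558=1658704
9. interest=⌊1658704·153/10000⌋=25378; principal=112245-25378=86867; balance=1658704-86867=1571837
10. interest=⌊1571837·153/10000⌋=24049; principal=112245-24049=88196; balance=1571837-88196=1483641
11. interest=⌊1483641·153/10000⌋=22699; principal=112245-22699=89546; balance=1483641-89546=1394095
12. interest=⌊1394095·153/10000⌋=21329; principal=112245-21329=90916; balance=1394095-90916=1303179
13. interest=⌊1303179·153/10000⌋=19938; principal=112245-19938=92307; balance=1303179-92307=1210872
14. interest=⌊1210872·153/10000⌋=18526; principal=112245-18526=93719; balance=1210872-93719=1117153
15. interest=⌊1117153·153/10000⌋=17092; principal=112245-17092=95153; balance=1117153-95153=1022000
16. interest=⌊1022000·153/10000⌋=15636; principal=112245-15636=96609; balance=1022000-96609=925391
17. interest=⌊925391·153/10000⌋=14158; principal=112245-14158=98087; balance=925391-98087=827304
18. interest=⌊827304·153/10000⌋=12657; principal=112245-12657=99588; balance=827304-99588=727716
19. interest=⌊727716·153/10000⌋=11134; principal=112245-11134=101111; balance=727716-101111=626605
20. interest=⌊626605·153/10000⌋=9587; principal=112245-9587=102658; balance=626605-102658=523947
21. interest=⌊523947·153/10000⌋=8016; principal=112245-8016=104229; balance=523947-104229=419718
22. interest=⌊419718·153/10000⌋=6421; principal=112245-6421=105824; balance=419718-105824=313894
23. interest=⌊313894·153/10000⌋=4802; principal=112245-4802=107443; balance=313894-107443=206451
24. interest=⌊206451·153/10000⌋=3158; principal=112245-3158=109087; balance=206451-109087=97364
25. interest=⌊97364·153/10000⌋=1489; principal=min(112245-1489,97364)=97364; balance=97364-97364=0

1 35314 76931 2231205
2 34137 78108 2153097
3 32942 79303 2073794
4 31729 80516 1993278
5 30497 81748 1911530
6 29246 82999 1828531
7 27976 84269 1744262
8 26687 85558 1658704
9 25378 86867 1571837
10 24049 88196 1483641
11 22699 89546 1394095
12 21329 90916 1303179
13 19938 92307 1210872
14 18526 93719 1117153
15 17092 95153 1022000
16 15636 96609 925391
17 14158 98087 827304
18 12657 99588 727716
19 11134 101111 626605
20 9587 102658 523947
21 8016 104229 419718
22 6421 105824 313894
23 4802 107443 206451
24 3158 109087 97364
25 1489 97364 0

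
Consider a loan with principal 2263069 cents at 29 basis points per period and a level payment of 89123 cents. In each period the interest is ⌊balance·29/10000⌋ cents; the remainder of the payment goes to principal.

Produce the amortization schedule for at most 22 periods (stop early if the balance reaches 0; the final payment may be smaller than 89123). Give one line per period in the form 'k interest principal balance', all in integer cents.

1. interest=⌊2263069·29/10000⌋=6562; principal=89123-6562=82561; balance=2263069-82561=2180508
2. interest=⌊2180508·29/10000⌋=6323; principal=89123-6323=82800; balance=2180508-82800=2097708
3. interest=⌊2097708·29/10000⌋=6083; principal=89123-6083=83040; balance=2097708-83040=2014668
4. interest=⌊2014668·29/10000⌋=5842; principal=89123-5842=83281; balance=2014668-83281=1931387
5. interest=⌊1931387·29/10000⌋=5601; principal=89123-5601=83522; balance=1931387-83522=1847865
6. interest=⌊1847865·29/10000⌋=5358; principal=89123-5358=83765; balance=1847865-83765=1764100
7. interest=⌊1764100·29/10000⌋=5115; principal=89123-5115=84008; balance=1764100-84008=1680092
8. interest=⌊1680092·29/10000⌋=4872; principal=89123-4872=84251; balance=1680092-84251=1595841
9. interest=⌊1595841·29/10000⌋=4627; principal=89123-4627=84496; balance=1595841-84496=1511345
10. interest=⌊1511345·29/10000⌋=4382; principal=89123-4382=84741; balance=1511345-84741=1426604
11. interest=⌊1426604·29/10000⌋=4137; principal=89123-4137=84986; balance=1426604-84986=1341618
12. interest=⌊1341618·29/10000⌋=3890; principal=89123-3890=85233; balance=1341618-85233=1256385
13. interest=⌊1256385·29/10000⌋=3643; principal=89123-3643=85480; balance=1256385-85480=1170905
14. interest=⌊1170905·29/10000⌋=3395; principal=89123-3395=85728; balance=1170905-85728=1085177
15. interest=⌊1085177·29/10000⌋=3147; principal=89123-3147=85976; balance=1085177-85976=999201
16. interest=⌊999201·29/10000⌋=2897; principal=89123-2897=86226; balance=999201-86226=912975
17. interest=⌊912975·29/10000⌋=2647; principal=89123-2647=86476; balance=912975-86476=826499
18. interest=⌊826499·29/10000⌋=2396; principal=89123-2396=86727; balance=826499-86727=739772
19. interest=⌊739772·29/10000⌋=2145; principal=89123-2145=86978; balance=739772-86978=652794
20. interest=⌊652794·29/10000⌋=1893; principal=89123-1893=87230; balance=652794-87230=565564
21. interest=⌊565564·29/10000⌋=1640; principal=89123-1640=87483; balance=565564-87483=478081
22. interest=⌊478081·29/10000⌋=1386; principal=89123-1386=87737; balance=478081-87737=390344

1 6562 82561 2180508
2 6323 82800 2097708
3 6083 83040 2014668
4 5842 83281 1931387
5 5601 83522 1847865
6 5358 83765 1764100
7 5115 84008 1680092
8 4872 84251 1595841
9 4627 84496 1511345
10 4382 84741 1426604
11 4137 84986 1341618
12 3890 85233 1256385
13 3643 85480 1170905
14 3395 85728 1085177
15 3147 85976 999201
16 2897 86226 912975
17 2647 86476 826499
18 2396 86727 739772
19 2145 86978 652794
20 1893 87230 565564
21 1640 87483 478081
22 1386 87737 390344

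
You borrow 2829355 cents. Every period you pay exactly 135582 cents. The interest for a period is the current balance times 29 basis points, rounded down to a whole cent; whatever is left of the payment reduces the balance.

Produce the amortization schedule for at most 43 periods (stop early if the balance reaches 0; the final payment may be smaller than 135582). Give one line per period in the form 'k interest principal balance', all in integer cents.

1 8205 127377 2701978
2 7835 127747 2574231
3 7465 128117 2446114
4 7093 128489 2317625
5 6721 128861 2188764
6 6347 129235 2059529
7 5972 129610 1929919
8 5596 129986 1799933
9 5219 130363 1669570
10 4841 130741 1538829
11 4462 131120 1407709
12 4082 131500 1276209
13 3701 131881 1144328
14 3318 132264 1012064
15 2934 132648 879416
16 2550 133032 746384
17 2164 133418 612966
18 1777 133805 479161
19 1389 134193 344968
20 1000 134582 210386
21 610 134972 75414
22 218 75414 0

1. interest=⌊2829355·29/10000⌋=8205; principal=135582-8205=127377; balance=2829355-127377=2701978
2. interest=⌊2701978·29/10000⌋=7835; principal=135582-7835=127747; balance=2701978-127747=2574231
3. interest=⌊2574231·29/10000⌋=7465; principal=135582-7465=128117; balance=2574231-128117=2446114
4. interest=⌊2446114·29/10000⌋=7093; principal=135582-7093=128489; balance=2446114-128489=2317625
5. interest=⌊2317625·29/10000⌋=6721; principal=135582-6721=128861; balance=2317625-128861=2188764
6. interest=⌊2188764·29/10000⌋=6347; principal=135582-6347=129235; balance=2188764-129235=2059529
7. interest=⌊2059529·29/10000⌋=5972; principal=135582-5972=129610; balance=2059529-129610=1929919
8. interest=⌊1929919·29/10000⌋=5596; principal=135582-5596=129986; balance=1929919-129986=1799933
9. interest=⌊1799933·29/10000⌋=5219; principal=135582-5219=130363; balance=1799933-130363=1669570
10. interest=⌊1669570·29/10000⌋=4841; principal=135582-4841=130741; balance=1669570-130741=1538829
11. interest=⌊1538829·29/10000⌋=4462; principal=135582-4462=131120; balance=1538829-131120=1407709
12. interest=⌊1407709·29/10000⌋=4082; principal=135582-4082=131500; balance=1407709-131500=1276209
13. interest=⌊1276209·29/10000⌋=3701; principal=135582-3701=131881; balance=1276209-131881=1144328
14. interest=⌊1144328·29/10000⌋=3318; principal=135582-3318=132264; balance=1144328-132264=1012064
15. interest=⌊1012064·29/10000⌋=2934; principal=135582-2934=132648; balance=1012064-132648=879416
16. interest=⌊879416·29/10000⌋=2550; principal=135582-2550=133032; balance=879416-133032=746384
17. interest=⌊746384·29/10000⌋=2164; principal=135582-2164=133418; balance=746384-133418=612966
18. interest=⌊612966·29/10000⌋=1777; principal=135582-1777=133805; balance=612966-133805=479161
19. interest=⌊479161·29/10000⌋=1389; principal=135582-1389=134193; balance=479161-134193=344968
20. interest=⌊344968·29/10000⌋=1000; principal=135582-1000=134582; balance=344968-134582=210386
21. interest=⌊210386·29/10000⌋=610; principal=135582-610=134972; balance=210386-134972=75414
22. interest=⌊75414·29/10000⌋=218; principal=min(135582-218,75414)=75414; balance=75414-75414=0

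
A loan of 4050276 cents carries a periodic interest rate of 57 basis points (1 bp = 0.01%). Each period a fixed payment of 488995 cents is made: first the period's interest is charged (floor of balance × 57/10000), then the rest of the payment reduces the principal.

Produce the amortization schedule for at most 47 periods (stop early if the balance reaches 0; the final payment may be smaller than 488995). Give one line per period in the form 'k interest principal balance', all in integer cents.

1. interest=⌊4050276·57/10000⌋=23086; principal=488995-23086=465909; balance=4050276-465909=3584367
2. interest=⌊3584367·57/10000⌋=20430; principal=488995-20430=468565; balance=3584367-468565=3115802
3. interest=⌊3115802·57/10000⌋=17760; principal=488995-17760=471235; balance=3115802-471235=2644567
4. interest=⌊2644567·57/10000⌋=15074; principal=488995-15074=473921; balance=2644567-473921=2170646
5. interest=⌊2170646·57/10000⌋=12372; principal=488995-12372=476623; balance=2170646-476623=1694023
6. interest=⌊1694023·57/10000⌋=9655; principal=488995-9655=479340; balance=1694023-479340=1214683
7. interest=⌊1214683·57/10000⌋=6923; principal=488995-6923=482072; balance=1214683-482072=732611
8. interest=⌊732611·57/10000⌋=4175; principal=488995-4175=484820; balance=732611-484820=247791
9. interest=⌊247791·57/10000⌋=1412; principal=min(488995-1412,247791)=247791; balance=247791-247791=0

1 23086 465909 3584367
2 20430 468565 3115802
3 17760 471235 2644567
4 15074 473921 2170646
5 12372 476623 1694023
6 9655 479340 1214683
7 6923 482072 732611
8 4175 484820 247791
9 1412 247791 0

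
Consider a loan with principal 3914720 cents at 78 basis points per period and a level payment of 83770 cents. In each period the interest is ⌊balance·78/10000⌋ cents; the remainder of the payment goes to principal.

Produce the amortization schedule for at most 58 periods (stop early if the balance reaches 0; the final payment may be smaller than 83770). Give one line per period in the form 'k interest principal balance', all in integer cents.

1. interest=⌊3914720·78/10000⌋=30534; principal=83770-30534=53236; balance=3914720-53236=3861484
2. interest=⌊3861484·78/10000⌋=30119; principal=83770-30119=53651; balance=3861484-53651=3807833
3. interest=⌊3807833·78/10000⌋=29701; principal=83770-29701=54069; balance=3807833-54069=3753764
4. interest=⌊3753764·78/10000⌋=29279; principal=83770-29279=54491; balance=3753764-54491=3699273
5. interest=⌊3699273·78/10000⌋=28854; principal=83770-28854=54916; balance=3699273-54916=3644357
6. interest=⌊3644357·78/10000⌋=28425; principal=83770-28425=55345; balance=3644357-55345=3589012
7. interest=⌊3589012·78/10000⌋=27994; principal=83770-27994=55776; balance=3589012-55776=3533236
8. interest=⌊3533236·78/10000⌋=27559; principal=83770-27559=56211; balance=3533236-56211=3477025
9. interest=⌊3477025·78/10000⌋=27120; principal=83770-27120=56650; balance=3477025-56650=3420375
10. interest=⌊3420375·78/10000⌋=26678; principal=83770-26678=57092; balance=3420375-57092=3363283
11. interest=⌊3363283·78/10000⌋=26233; principal=83770-26233=57537; balance=3363283-57537=3305746
12. interest=⌊3305746·78/10000⌋=25784; principal=83770-25784=57986; balance=3305746-57986=3247760
13. interest=⌊3247760·78/10000⌋=25332; principal=83770-25332=58438; balance=3247760-58438=3189322
14. interest=⌊3189322·78/10000⌋=24876; principal=83770-24876=58894; balance=3189322-58894=3130428
15. interest=⌊3130428·78/10000⌋=24417; principal=83770-24417=59353; balance=3130428-59353=3071075
16. interest=⌊3071075·78/10000⌋=23954; principal=83770-23954=59816; balance=3071075-59816=3011259
17. interest=⌊3011259·78/10000⌋=23487; principal=83770-23487=60283; balance=3011259-60283=2950976
18. interest=⌊2950976·78/10000⌋=23017; principal=83770-23017=60753; balance=2950976-60753=2890223
19. interest=⌊2890223·78/10000⌋=22543; principal=83770-22543=61227; balance=2890223-61227=2828996
20. interest=⌊2828996·78/10000⌋=22066; principal=83770-22066=61704; balance=2828996-61704=2767292
21. interest=⌊2767292·78/10000⌋=21584; principal=83770-21584=62186; balance=2767292-62186=2705106
22. interest=⌊2705106·78/10000⌋=21099; principal=83770-21099=62671; balance=2705106-62671=2642435
23. interest=⌊2642435·78/10000⌋=20610; principal=83770-20610=63160; balance=2642435-63160=2579275
24. interest=⌊2579275·78/10000⌋=20118; principal=83770-20118=63652; balance=2579275-63652=2515623
25. interest=⌊2515623·78/10000⌋=19621; principal=83770-19621=64149; balance=2515623-64149=2451474
26. interest=⌊2451474·78/10000⌋=19121; principal=83770-19121=64649; balance=2451474-64649=2386825
27. interest=⌊2386825·78/10000⌋=18617; principal=83770-18617=65153; balance=2386825-65153=2321672
28. interest=⌊2321672·78/10000⌋=18109; principal=83770-18109=65661; balance=2321672-65661=2256011
29. interest=⌊2256011·78/10000⌋=17596; principal=83770-17596=66174; balance=2256011-66174=2189837
30. interest=⌊2189837·78/10000⌋=17080; principal=83770-17080=66690; balance=2189837-66690=2123147
31. interest=⌊2123147·78/10000⌋=16560; principal=83770-16560=67210; balance=2123147-67210=2055937
32. interest=⌊2055937·78/10000⌋=16036; principal=83770-16036=67734; balance=2055937-67734=1988203
33. interest=⌊1988203·78/10000⌋=15507; principal=83770-15507=68263; balance=1988203-68263=1919940
34. interest=⌊1919940·78/10000⌋=14975; principal=83770-14975=68795; balance=1919940-68795=1851145
35. interest=⌊1851145·78/10000⌋=14438; principal=83770-14438=69332; balance=1851145-69332=1781813
36. interest=⌊1781813·78/10000⌋=13898; principal=83770-13898=69872; balance=1781813-69872=1711941
37. interest=⌊1711941·78/10000⌋=13353; principal=83770-13353=70417; balance=1711941-70417=1641524
38. interest=⌊1641524·78/10000⌋=12803; principal=83770-12803=70967; balance=1641524-70967=1570557
39. interest=⌊1570557·78/10000⌋=12250; principal=83770-12250=71520; balance=1570557-71520=1499037
40. interest=⌊1499037·78/10000⌋=11692; principal=83770-11692=72078; balance=1499037-72078=1426959
41. interest=⌊1426959·78/10000⌋=11130; principal=83770-11130=72640; balance=1426959-72640=1354319
42. interest=⌊1354319·78/10000⌋=10563; principal=83770-10563=73207; balance=1354319-73207=1281112
43. interest=⌊1281112·78/10000⌋=9992; principal=83770-9992=73778; balance=1281112-73778=1207334
44. interest=⌊1207334·78/10000⌋=9417; principal=83770-9417=74353; balance=1207334-74353=1132981
45. interest=⌊1132981·78/10000⌋=8837; principal=83770-8837=74933; balance=1132981-74933=1058048
46. interest=⌊1058048·78/10000⌋=8252; principal=83770-8252=75518; balance=1058048-75518=982530
47. interest=⌊982530·78/10000⌋=7663; principal=83770-7663=76107; balance=982530-76107=906423
48. interest=⌊906423·78/10000⌋=7070; principal=83770-7070=76700; balance=906423-76700=829723
49. interest=⌊829723·78/10000⌋=6471; principal=83770-6471=77299; balance=829723-77299=752424
50. interest=⌊752424·78/10000⌋=5868; principal=83770-5868=77902; balance=752424-77902=674522
51. interest=⌊674522·78/10000⌋=5261; principal=83770-5261=78509; balance=674522-78509=596013
52. interest=⌊596013·78/10000⌋=4648; principal=83770-4648=79122; balance=596013-79122=516891
53. interest=⌊516891·78/10000⌋=4031; principal=83770-4031=79739; balance=516891-79739=437152
54. interest=⌊437152·78/10000⌋=3409; principal=83770-3409=80361; balance=437152-80361=356791
55. interest=⌊356791·78/10000⌋=2782; principal=83770-2782=80988; balance=356791-80988=275803
56. interest=⌊275803·78/10000⌋=2151; principal=83770-2151=81619; balance=275803-81619=194184
57. interest=⌊194184·78/10000⌋=1514; principal=83770-1514=82256; balance=194184-82256=111928
58. interest=⌊111928·78/10000⌋=873; principal=83770-873=82897; balance=111928-82897=29031

1 30534 53236 3861484
2 30119 53651 3807833
3 29701 54069 3753764
4 29279 54491 3699273
5 28854 54916 3644357
6 28425 55345 3589012
7 27994 55776 3533236
8 27559 56211 3477025
9 27120 56650 3420375
10 26678 57092 3363283
11 26233 57537 3305746
12 25784 57986 3247760
13 25332 58438 3189322
14 24876 58894 3130428
15 24417 59353 3071075
16 23954 59816 3011259
17 23487 60283 2950976
18 23017 60753 2890223
19 22543 61227 2828996
20 22066 61704 2767292
21 21584 62186 2705106
22 21099 62671 2642435
23 20610 63160 2579275
24 20118 63652 2515623
25 19621 64149 2451474
26 19121 64649 2386825
27 18617 65153 2321672
28 18109 65661 2256011
29 17596 66174 2189837
30 17080 66690 2123147
31 16560 67210 2055937
32 16036 67734 1988203
33 15507 68263 1919940
34 14975 68795 1851145
35 14438 69332 1781813
36 13898 69872 1711941
37 13353 70417 1641524
38 12803 70967 1570557
39 12250 71520 1499037
40 11692 72078 1426959
41 11130 72640 1354319
42 10563 73207 1281112
43 9992 73778 1207334
44 9417 74353 1132981
45 8837 74933 1058048
46 8252 75518 982530
47 7663 76107 906423
48 7070 76700 829723
49 6471 77299 752424
50 5868 77902 674522
51 5261 78509 596013
52 4648 79122 516891
53 4031 79739 437152
54 3409 80361 356791
55 2782 80988 275803
56 2151 81619 194184
57 1514 82256 111928
58 873 82897 29031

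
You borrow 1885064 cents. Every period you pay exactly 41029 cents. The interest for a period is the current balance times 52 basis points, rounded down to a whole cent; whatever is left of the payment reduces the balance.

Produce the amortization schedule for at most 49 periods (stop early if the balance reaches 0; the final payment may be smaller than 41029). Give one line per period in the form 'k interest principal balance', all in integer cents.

1. interest=⌊1885064·52/10000⌋=9802; principal=41029-9802=31227; balance=1885064-31227=1853837
2. interest=⌊1853837·52/10000⌋=9639; principal=41029-9639=31390; balance=1853837-31390=1822447
3. interest=⌊1822447·52/10000⌋=9476; principal=41029-9476=31553; balance=1822447-31553=1790894
4. interest=⌊1790894·52/10000⌋=9312; principal=41029-9312=31717; balance=1790894-31717=1759177
5. interest=⌊1759177·52/10000⌋=9147; principal=41029-9147=31882; balance=1759177-31882=1727295
6. interest=⌊1727295·52/10000⌋=8981; principal=41029-8981=32048; balance=1727295-32048=1695247
7. interest=⌊1695247·52/10000⌋=8815; principal=41029-8815=32214; balance=1695247-32214=1663033
8. interest=⌊1663033·52/10000⌋=8647; principal=41029-8647=32382; balance=1663033-32382=1630651
9. interest=⌊1630651·52/10000⌋=8479; principal=41029-8479=32550; balance=1630651-32550=1598101
10. interest=⌊1598101·52/10000⌋=8310; principal=41029-8310=32719; balance=1598101-32719=1565382
11. interest=⌊1565382·52/10000⌋=8139; principal=41029-8139=32890; balance=1565382-32890=1532492
12. interest=⌊1532492·52/10000⌋=7968; principal=41029-7968=33061; balance=1532492-33061=1499431
13. interest=⌊1499431·52/10000⌋=7797; principal=41029-7797=33232; balance=1499431-33232=1466199
14. interest=⌊1466199·52/10000⌋=7624; principal=41029-7624=33405; balance=1466199-33405=1432794
15. interest=⌊1432794·52/10000⌋=7450; principal=41029-7450=33579; balance=1432794-33579=1399215
16. interest=⌊1399215·52/10000⌋=7275; principal=41029-7275=33754; balance=1399215-33754=1365461
17. interest=⌊1365461·52/10000⌋=7100; principal=41029-7100=33929; balance=1365461-33929=1331532
18. interest=⌊1331532·52/10000⌋=6923; principal=41029-6923=34106; balance=1331532-34106=1297426
19. interest=⌊1297426·52/10000⌋=6746; principal=41029-6746=34283; balance=1297426-34283=1263143
20. interest=⌊1263143·52/10000⌋=6568; principal=41029-6568=34461; balance=1263143-34461=1228682
21. interest=⌊1228682·52/10000⌋=6389; principal=41029-6389=34640; balance=1228682-34640=1194042
22. interest=⌊1194042·52/10000⌋=6209; principal=41029-6209=34820; balance=1194042-34820=1159222
23. interest=⌊1159222·52/10000⌋=6027; principal=41029-6027=35002; balance=1159222-35002=1124220
24. interest=⌊1124220·52/10000⌋=5845; principal=41029-5845=35184; balance=1124220-35184=1089036
25. interest=⌊1089036·52/10000⌋=5662; principal=41029-5662=35367; balance=1089036-35367=1053669
26. interest=⌊1053669·52/10000⌋=5479; principal=41029-5479=35550; balance=1053669-35550=1018119
27. interest=⌊1018119·52/10000⌋=5294; principal=41029-5294=35735; balance=1018119-35735=982384
28. interest=⌊982384·52/10000⌋=5108; principal=41029-5108=35921; balance=982384-35921=946463
29. interest=⌊946463·52/10000⌋=4921; principal=41029-4921=36108; balance=946463-36108=910355
30. interest=⌊910355·52/10000⌋=4733; principal=41029-4733=36296; balance=910355-36296=874059
31. interest=⌊874059·52/10000⌋=4545; principal=41029-4545=36484; balance=874059-36484=837575
32. interest=⌊837575·52/10000⌋=4355; principal=41029-4355=36674; balance=837575-36674=800901
33. interest=⌊800901·52/10000⌋=4164; principal=41029-4164=36865; balance=800901-36865=764036
34. interest=⌊764036·52/10000⌋=3972; principal=41029-3972=37057; balance=764036-37057=726979
35. interest=⌊726979·52/10000⌋=3780; principal=41029-3780=37249; balance=726979-37249=689730
36. interest=⌊689730·52/10000⌋=3586; principal=41029-3586=37443; balance=689730-37443=652287
37. interest=⌊652287·52/10000⌋=3391; principal=41029-3391=37638; balance=652287-37638=614649
38. interest=⌊614649·52/10000⌋=3196; principal=41029-3196=37833; balance=614649-37833=576816
39. interest=⌊576816·52/10000⌋=2999; principal=41029-2999=38030; balance=576816-38030=538786
40. interest=⌊538786·52/10000⌋=2801; principal=41029-2801=38228; balance=538786-38228=500558
41. interest=⌊500558·52/10000⌋=2602; principal=41029-2602=38427; balance=500558-38427=462131
42. interest=⌊462131·52/10000⌋=2403; principal=41029-2403=38626; balance=462131-38626=423505
43. interest=⌊423505·52/10000⌋=2202; principal=41029-2202=38827; balance=423505-38827=384678
44. interest=⌊384678·52/10000⌋=2000; principal=41029-2000=39029; balance=384678-39029=345649
45. interest=⌊345649·52/10000⌋=1797; principal=41029-1797=39232; balance=345649-39232=306417
46. interest=⌊306417·52/10000⌋=1593; principal=41029-1593=39436; balance=306417-39436=266981
47. interest=⌊266981·52/10000⌋=1388; principal=41029-1388=39641; balance=266981-39641=227340
48. interest=⌊227340·52/10000⌋=1182; principal=41029-1182=39847; balance=227340-39847=187493
49. interest=⌊187493·52/10000⌋=974; principal=41029-974=40055; balance=187493-40055=147438

1 9802 31227 1853837
2 9639 31390 1822447
3 9476 31553 1790894
4 9312 31717 1759177
5 9147 31882 1727295
6 8981 32048 1695247
7 8815 32214 1663033
8 8647 32382 1630651
9 8479 32550 1598101
10 8310 32719 1565382
11 8139 32890 1532492
12 7968 33061 1499431
13 7797 33232 1466199
14 7624 33405 1432794
15 7450 33579 1399215
16 7275 33754 1365461
17 7100 33929 1331532
18 6923 34106 1297426
19 6746 34283 1263143
20 6568 34461 1228682
21 6389 34640 1194042
22 6209 34820 1159222
23 6027 35002 1124220
24 5845 35184 1089036
25 5662 35367 1053669
26 5479 35550 1018119
27 5294 35735 982384
28 5108 35921 946463
29 4921 36108 910355
30 4733 36296 874059
31 4545 36484 837575
32 4355 36674 800901
33 4164 36865 764036
34 3972 37057 726979
35 3780 37249 689730
36 3586 37443 652287
37 3391 37638 614649
38 3196 37833 576816
39 2999 38030 538786
40 2801 38228 500558
41 2602 38427 462131
42 2403 38626 423505
43 2202 38827 384678
44 2000 39029 345649
45 1797 39232 306417
46 1593 39436 266981
47 1388 39641 227340
48 1182 39847 187493
49 974 40055 147438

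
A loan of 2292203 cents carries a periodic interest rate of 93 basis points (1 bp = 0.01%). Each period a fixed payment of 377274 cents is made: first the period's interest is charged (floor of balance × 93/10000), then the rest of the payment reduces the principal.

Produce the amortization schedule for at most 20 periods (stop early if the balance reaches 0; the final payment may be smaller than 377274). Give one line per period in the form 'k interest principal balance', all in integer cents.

1. interest=⌊2292203·93/10000⌋=21317; principal=377274-21317=355957; balance=2292203-355957=1936246
2. interest=⌊1936246·93/10000⌋=18007; principal=377274-18007=359267; balance=1936246-359267=1576979
3. interest=⌊1576979·93/10000⌋=14665; principal=377274-14665=362609; balance=1576979-362609=1214370
4. interest=⌊1214370·93/10000⌋=11293; principal=377274-11293=365981; balance=1214370-365981=848389
5. interest=⌊848389·93/10000⌋=7890; principal=377274-7890=369384; balance=848389-369384=479005
6. interest=⌊479005·93/10000⌋=4454; principal=377274-4454=372820; balance=479005-372820=106185
7. interest=⌊106185·93/10000⌋=987; principal=min(377274-987,106185)=106185; balance=106185-106185=0

1 21317 355957 1936246
2 18007 359267 1576979
3 14665 362609 1214370
4 11293 365981 848389
5 7890 369384 479005
6 4454 372820 106185
7 987 106185 0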